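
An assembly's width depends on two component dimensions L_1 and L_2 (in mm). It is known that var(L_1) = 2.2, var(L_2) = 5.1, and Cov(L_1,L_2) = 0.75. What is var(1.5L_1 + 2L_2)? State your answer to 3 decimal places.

29.850

var(1.5L_1 + 2L_2) = (1.5)²·var(L_1) + (2)²·var(L_2) + 2·(1.5)·(2)·Cov(L_1,L_2)
= 2.25·2.2 + 4·5.1 + 6·0.75 = 29.85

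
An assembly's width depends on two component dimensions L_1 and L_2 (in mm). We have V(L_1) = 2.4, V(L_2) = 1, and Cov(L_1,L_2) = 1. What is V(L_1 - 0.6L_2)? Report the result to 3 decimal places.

V(L_1 - 0.6L_2) = (1)²·V(L_1) + (-0.6)²·V(L_2) + 2·(1)·(-0.6)·Cov(L_1,L_2)
= 1·2.4 + 0.36·1 + -1.2·1 = 1.56

1.560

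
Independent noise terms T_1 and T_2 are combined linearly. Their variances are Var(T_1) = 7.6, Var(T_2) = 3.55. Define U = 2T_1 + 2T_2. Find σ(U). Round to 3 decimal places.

By independence, Var(U) = (2)²Var(T_1) + (2)²Var(T_2)
= (2)²·7.6 + (2)²·3.55 = 44.6
σ(U) = √44.6 ≈ 6.678

6.678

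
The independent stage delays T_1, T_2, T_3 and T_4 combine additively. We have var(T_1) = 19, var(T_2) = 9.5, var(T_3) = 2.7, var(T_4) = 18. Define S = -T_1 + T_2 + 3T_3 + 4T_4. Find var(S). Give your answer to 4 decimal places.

340.8000

By independence, var(S) = (-1)²var(T_1) + (1)²var(T_2) + (3)²var(T_3) + (4)²var(T_4)
= (-1)²·19 + (1)²·9.5 + (3)²·2.7 + (4)²·18 = 340.8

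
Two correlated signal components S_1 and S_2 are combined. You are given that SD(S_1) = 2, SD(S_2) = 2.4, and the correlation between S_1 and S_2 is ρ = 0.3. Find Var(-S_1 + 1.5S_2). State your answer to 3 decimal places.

Var(S_1) = (2)² = 4;  Var(S_2) = (2.4)² = 5.76
cov(S_1,S_2) = ρ·SD(S_1)·SD(S_2) = 0.3·2·2.4 = 1.44
Var(-S_1 + 1.5S_2) = (-1)²·Var(S_1) + (1.5)²·Var(S_2) + 2·(-1)·(1.5)·cov(S_1,S_2)
= 1·4 + 2.25·5.76 + -3·1.44 = 12.64

12.640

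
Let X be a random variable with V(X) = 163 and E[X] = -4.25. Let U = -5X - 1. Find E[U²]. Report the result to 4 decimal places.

4485.0625

E[-5X - 1] = -5·-4.25 − 1 = 20.25
V(-5X - 1) = (-5)²·163 = 4075
E[U²] = V(U) + (E[U])² = 4075 + (20.25)² = 4485.0625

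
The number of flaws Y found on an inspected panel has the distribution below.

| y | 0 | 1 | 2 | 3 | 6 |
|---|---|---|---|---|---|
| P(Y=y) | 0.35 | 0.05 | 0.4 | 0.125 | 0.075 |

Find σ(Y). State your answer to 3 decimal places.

E[Y] = (0)(0.35) + (1)(0.05) + (2)(0.4) + (3)(0.125) + (6)(0.075) = 1.675
E[Y²] = (0)²(0.35) + (1)²(0.05) + (2)²(0.4) + (3)²(0.125) + (6)²(0.075) = 5.475
Var(Y) = E[Y²] − (E[Y])² = 5.475 − (1.675)² = 2.669375
σ(Y) = √2.669375 ≈ 1.634

1.634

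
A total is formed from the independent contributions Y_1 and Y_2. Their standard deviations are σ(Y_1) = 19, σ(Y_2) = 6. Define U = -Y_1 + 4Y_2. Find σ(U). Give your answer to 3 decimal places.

var(Y_1) = 361, var(Y_2) = 36
By independence, var(U) = (-1)²var(Y_1) + (4)²var(Y_2)
= (-1)²·361 + (4)²·36 = 937
σ(U) = √937 ≈ 30.610

30.610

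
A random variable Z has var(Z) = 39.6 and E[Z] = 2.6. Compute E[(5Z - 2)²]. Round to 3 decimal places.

E[5Z - 2] = 5·2.6 − 2 = 11
var(5Z - 2) = (5)²·39.6 = 990
E[(5Z - 2)²] = var((5Z - 2)) + (E[(5Z - 2)])² = 990 + (11)² = 1111

1111.000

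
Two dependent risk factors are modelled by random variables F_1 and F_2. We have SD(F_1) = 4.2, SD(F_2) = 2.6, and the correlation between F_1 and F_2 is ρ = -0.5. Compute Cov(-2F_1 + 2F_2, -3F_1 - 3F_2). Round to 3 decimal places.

Var(F_1) = (4.2)² = 17.64;  Var(F_2) = (2.6)² = 6.76
Cov(F_1,F_2) = ρ·SD(F_1)·SD(F_2) = -0.5·4.2·2.6 = -5.46
Cov(-2F_1 + 2F_2, -3F_1 - 3F_2) = (-2)(-3)Var(F_1) + (2)(-3)Var(F_2) + [(-2)(-3) + (2)(-3)]Cov(F_1,F_2)
= 6·17.64 + -6·6.76 + 0·-5.46 = 65.28

65.280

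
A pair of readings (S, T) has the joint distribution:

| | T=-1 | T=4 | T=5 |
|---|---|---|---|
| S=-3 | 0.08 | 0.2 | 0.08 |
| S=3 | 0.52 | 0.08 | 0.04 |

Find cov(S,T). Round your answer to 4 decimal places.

-4.3008

E[S] = 0.84,  E[T] = 1.12
E[ST] = -3.36
cov(S,T) = E[ST] − E[S]E[T] = -3.36 − (0.84)(1.12) = -4.3008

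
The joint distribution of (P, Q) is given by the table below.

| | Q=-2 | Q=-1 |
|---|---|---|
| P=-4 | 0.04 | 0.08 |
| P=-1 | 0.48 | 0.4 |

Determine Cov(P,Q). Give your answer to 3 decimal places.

-0.067

E[P] = -1.36,  E[Q] = -1.52
E[PQ] = 2
Cov(P,Q) = E[PQ] − E[P]E[Q] = 2 − (-1.36)(-1.52) = -0.0672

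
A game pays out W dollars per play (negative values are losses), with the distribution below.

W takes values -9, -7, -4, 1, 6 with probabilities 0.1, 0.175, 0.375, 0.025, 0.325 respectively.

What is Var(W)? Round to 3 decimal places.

31.678

E[W] = (-9)(0.1) + (-7)(0.175) + (-4)(0.375) + (1)(0.025) + (6)(0.325) = -1.65
E[W²] = (-9)²(0.1) + (-7)²(0.175) + (-4)²(0.375) + (1)²(0.025) + (6)²(0.325) = 34.4
Var(W) = E[W²] − (E[W])² = 34.4 − (-1.65)² = 31.6775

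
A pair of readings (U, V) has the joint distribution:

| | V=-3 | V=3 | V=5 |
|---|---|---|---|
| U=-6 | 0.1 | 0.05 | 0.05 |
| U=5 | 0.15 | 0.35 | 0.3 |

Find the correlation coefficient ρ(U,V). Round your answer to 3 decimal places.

0.272

E[U] = 2.8,  E[V] = 2.2
E[UV] = 9.9
Cov(U,V) = E[UV] − E[U]E[V] = 9.9 − (2.8)(2.2) = 3.74
var(U) = 19.36,  var(V) = 9.76
ρ = 3.74 / √(19.36·9.76) ≈ 0.272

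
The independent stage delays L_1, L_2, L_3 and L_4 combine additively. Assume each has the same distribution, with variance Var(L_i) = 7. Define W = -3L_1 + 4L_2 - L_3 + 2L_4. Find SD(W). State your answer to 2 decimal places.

14.49

By independence, Var(W) = (-3)²Var(L_1) + (4)²Var(L_2) + (-1)²Var(L_3) + (2)²Var(L_4)
= (-3)²·7 + (4)²·7 + (-1)²·7 + (2)²·7 = 210
SD(W) = √210 ≈ 14.49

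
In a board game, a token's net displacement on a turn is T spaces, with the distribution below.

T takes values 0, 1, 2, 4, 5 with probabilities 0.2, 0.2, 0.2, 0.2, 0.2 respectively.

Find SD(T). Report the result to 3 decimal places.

1.855

E[T] = (0)(0.2) + (1)(0.2) + (2)(0.2) + (4)(0.2) + (5)(0.2) = 2.4
E[T²] = (0)²(0.2) + (1)²(0.2) + (2)²(0.2) + (4)²(0.2) + (5)²(0.2) = 9.2
var(T) = E[T²] − (E[T])² = 9.2 − (2.4)² = 3.44
SD(T) = √3.44 ≈ 1.855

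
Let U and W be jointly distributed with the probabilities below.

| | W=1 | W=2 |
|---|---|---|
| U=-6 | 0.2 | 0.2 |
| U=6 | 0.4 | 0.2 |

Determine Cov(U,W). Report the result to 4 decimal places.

E[U] = 1.2,  E[W] = 1.4
E[UW] = 1.2
Cov(U,W) = E[UW] − E[U]E[W] = 1.2 − (1.2)(1.4) = -0.48

-0.4800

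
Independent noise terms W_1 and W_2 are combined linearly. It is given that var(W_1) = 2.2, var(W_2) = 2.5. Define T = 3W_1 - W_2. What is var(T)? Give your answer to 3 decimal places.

22.300

By independence, var(T) = (3)²var(W_1) + (-1)²var(W_2)
= (3)²·2.2 + (-1)²·2.5 = 22.3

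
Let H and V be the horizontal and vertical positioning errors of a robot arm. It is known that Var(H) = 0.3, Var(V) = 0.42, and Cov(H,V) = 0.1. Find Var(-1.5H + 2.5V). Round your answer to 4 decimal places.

2.5500

Var(-1.5H + 2.5V) = (-1.5)²·Var(H) + (2.5)²·Var(V) + 2·(-1.5)·(2.5)·Cov(H,V)
= 2.25·0.3 + 6.25·0.42 + -7.5·0.1 = 2.55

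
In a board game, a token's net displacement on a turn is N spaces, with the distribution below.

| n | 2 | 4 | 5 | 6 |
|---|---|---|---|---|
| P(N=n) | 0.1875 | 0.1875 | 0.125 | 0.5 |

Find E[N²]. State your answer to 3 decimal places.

24.875

E[N²] = (2)²(0.1875) + (4)²(0.1875) + (5)²(0.125) + (6)²(0.5) = 24.875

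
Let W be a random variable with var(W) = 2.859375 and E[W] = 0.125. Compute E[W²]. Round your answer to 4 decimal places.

E[W²] = var(W) + (E[W])² = 2.859375 + (0.125)² = 2.875

2.8750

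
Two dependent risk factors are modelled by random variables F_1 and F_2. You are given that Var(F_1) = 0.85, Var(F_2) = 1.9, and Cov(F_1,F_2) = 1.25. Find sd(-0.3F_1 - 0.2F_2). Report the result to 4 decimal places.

Var(-0.3F_1 - 0.2F_2) = (-0.3)²·Var(F_1) + (-0.2)²·Var(F_2) + 2·(-0.3)·(-0.2)·Cov(F_1,F_2)
= 0.09·0.85 + 0.04·1.9 + 0.12·1.25 = 0.3025
sd(-0.3F_1 - 0.2F_2) = √0.3025 ≈ 0.5500

0.5500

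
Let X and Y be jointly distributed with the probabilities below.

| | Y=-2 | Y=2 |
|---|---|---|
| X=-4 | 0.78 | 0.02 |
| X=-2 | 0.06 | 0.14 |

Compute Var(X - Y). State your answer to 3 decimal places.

1.062

E[X] = -3.6,  E[Y] = -1.36,  E[XY] = 5.76
Var(X) = 13.6 − (-3.6)² = 0.64;  Var(Y) = 4 − (-1.36)² = 2.1504
Cov(X,Y) = 5.76 − (-3.6)(-1.36) = 0.864
Var(X - Y) = (1)²·0.64 + (-1)²·2.1504 + 2·(1)·(-1)·0.864 = 1.0624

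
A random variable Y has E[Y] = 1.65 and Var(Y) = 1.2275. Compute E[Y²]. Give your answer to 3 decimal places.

E[Y²] = Var(Y) + (E[Y])² = 1.2275 + (1.65)² = 3.95

3.950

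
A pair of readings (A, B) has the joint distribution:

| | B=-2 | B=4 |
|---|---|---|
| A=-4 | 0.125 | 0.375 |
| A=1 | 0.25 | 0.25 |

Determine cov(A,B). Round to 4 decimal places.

E[A] = -1.5,  E[B] = 1.75
E[AB] = -4.5
cov(A,B) = E[AB] − E[A]E[B] = -4.5 − (-1.5)(1.75) = -1.875

-1.8750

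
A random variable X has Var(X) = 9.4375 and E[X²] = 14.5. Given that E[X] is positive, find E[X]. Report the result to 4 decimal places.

(E[X])² = E[X²] − Var(X) = 14.5 − 9.4375 = 5.0625
E[X] = √5.0625 = 2.25

2.2500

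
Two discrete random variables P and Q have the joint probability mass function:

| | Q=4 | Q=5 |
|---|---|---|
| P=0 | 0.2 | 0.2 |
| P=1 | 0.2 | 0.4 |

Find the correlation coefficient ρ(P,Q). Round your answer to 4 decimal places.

0.1667

E[P] = 0.6,  E[Q] = 4.6
E[PQ] = 2.8
cov(P,Q) = E[PQ] − E[P]E[Q] = 2.8 − (0.6)(4.6) = 0.04
V(P) = 0.24,  V(Q) = 0.24
ρ = 0.04 / √(0.24·0.24) ≈ 0.1667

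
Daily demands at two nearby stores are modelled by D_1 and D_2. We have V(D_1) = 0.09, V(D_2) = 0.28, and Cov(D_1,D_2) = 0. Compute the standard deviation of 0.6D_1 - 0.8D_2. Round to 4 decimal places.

0.4600

V(0.6D_1 - 0.8D_2) = (0.6)²·V(D_1) + (-0.8)²·V(D_2) + 2·(0.6)·(-0.8)·Cov(D_1,D_2)
= 0.36·0.09 + 0.64·0.28 + -0.96·0 = 0.2116
σ(0.6D_1 - 0.8D_2) = √0.2116 ≈ 0.4600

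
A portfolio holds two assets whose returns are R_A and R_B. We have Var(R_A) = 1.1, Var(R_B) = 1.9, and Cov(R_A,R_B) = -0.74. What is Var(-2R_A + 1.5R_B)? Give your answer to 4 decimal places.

13.1150

Var(-2R_A + 1.5R_B) = (-2)²·Var(R_A) + (1.5)²·Var(R_B) + 2·(-2)·(1.5)·Cov(R_A,R_B)
= 4·1.1 + 2.25·1.9 + -6·-0.74 = 13.115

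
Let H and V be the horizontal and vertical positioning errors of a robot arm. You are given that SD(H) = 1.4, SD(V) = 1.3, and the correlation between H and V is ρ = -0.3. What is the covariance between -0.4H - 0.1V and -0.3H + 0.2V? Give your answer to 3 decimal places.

0.229

Var(H) = (1.4)² = 1.96;  Var(V) = (1.3)² = 1.69
Cov(H,V) = ρ·SD(H)·SD(V) = -0.3·1.4·1.3 = -0.546
Cov(-0.4H - 0.1V, -0.3H + 0.2V) = (-0.4)(-0.3)Var(H) + (-0.1)(0.2)Var(V) + [(-0.4)(0.2) + (-0.1)(-0.3)]Cov(H,V)
= 0.12·1.96 + -0.02·1.69 + -0.05·-0.546 = 0.2287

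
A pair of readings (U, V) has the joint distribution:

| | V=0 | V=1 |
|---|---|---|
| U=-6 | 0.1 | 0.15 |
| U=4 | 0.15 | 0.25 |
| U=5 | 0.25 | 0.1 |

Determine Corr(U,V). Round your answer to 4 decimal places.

E[U] = 1.85,  E[V] = 0.5
E[UV] = 0.6
Cov(U,V) = E[UV] − E[U]E[V] = 0.6 − (1.85)(0.5) = -0.325
Var(U) = 20.7275,  Var(V) = 0.25
ρ = -0.325 / √(20.7275·0.25) ≈ -0.1428

-0.1428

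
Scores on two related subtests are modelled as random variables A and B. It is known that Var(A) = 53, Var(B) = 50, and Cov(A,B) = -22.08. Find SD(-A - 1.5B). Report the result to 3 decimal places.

9.963

Var(-A - 1.5B) = (-1)²·Var(A) + (-1.5)²·Var(B) + 2·(-1)·(-1.5)·Cov(A,B)
= 1·53 + 2.25·50 + 3·-22.08 = 99.26
SD(-A - 1.5B) = √99.26 ≈ 9.963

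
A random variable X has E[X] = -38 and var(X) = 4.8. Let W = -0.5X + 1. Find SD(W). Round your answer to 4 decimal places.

var(-0.5X + 1) = (-0.5)²·4.8 = 1.2
SD(W) = √1.2 ≈ 1.0954

1.0954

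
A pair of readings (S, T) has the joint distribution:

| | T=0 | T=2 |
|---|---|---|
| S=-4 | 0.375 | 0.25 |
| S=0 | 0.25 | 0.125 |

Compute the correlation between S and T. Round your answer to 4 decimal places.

-0.0667

E[S] = -2.5,  E[T] = 0.75
E[ST] = -2
cov(S,T) = E[ST] − E[S]E[T] = -2 − (-2.5)(0.75) = -0.125
V(S) = 3.75,  V(T) = 0.9375
ρ = -0.125 / √(3.75·0.9375) ≈ -0.0667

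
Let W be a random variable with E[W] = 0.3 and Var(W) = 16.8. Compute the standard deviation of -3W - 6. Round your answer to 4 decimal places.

12.2963

Var(-3W - 6) = (-3)²·16.8 = 151.2
SD(-3W - 6) = √151.2 ≈ 12.2963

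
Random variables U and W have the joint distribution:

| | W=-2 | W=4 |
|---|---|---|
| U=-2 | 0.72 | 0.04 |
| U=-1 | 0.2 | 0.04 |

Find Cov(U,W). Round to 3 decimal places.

0.125

E[U] = -1.76,  E[W] = -1.52
E[UW] = 2.8
Cov(U,W) = E[UW] − E[U]E[W] = 2.8 − (-1.76)(-1.52) = 0.1248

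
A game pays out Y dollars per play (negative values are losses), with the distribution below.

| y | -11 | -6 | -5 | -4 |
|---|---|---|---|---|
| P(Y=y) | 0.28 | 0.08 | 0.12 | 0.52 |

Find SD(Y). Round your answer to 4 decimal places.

3.0236

E[Y] = (-11)(0.28) + (-6)(0.08) + (-5)(0.12) + (-4)(0.52) = -6.24
E[Y²] = (-11)²(0.28) + (-6)²(0.08) + (-5)²(0.12) + (-4)²(0.52) = 48.08
Var(Y) = E[Y²] − (E[Y])² = 48.08 − (-6.24)² = 9.1424
SD(Y) = √9.1424 ≈ 3.0236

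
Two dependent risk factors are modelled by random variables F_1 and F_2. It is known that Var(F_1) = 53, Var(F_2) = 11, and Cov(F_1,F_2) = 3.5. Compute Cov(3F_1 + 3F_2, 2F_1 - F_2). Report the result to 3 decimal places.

Cov(3F_1 + 3F_2, 2F_1 - F_2) = (3)(2)Var(F_1) + (3)(-1)Var(F_2) + [(3)(-1) + (3)(2)]Cov(F_1,F_2)
= 6·53 + -3·11 + 3·3.5 = 295.5

295.500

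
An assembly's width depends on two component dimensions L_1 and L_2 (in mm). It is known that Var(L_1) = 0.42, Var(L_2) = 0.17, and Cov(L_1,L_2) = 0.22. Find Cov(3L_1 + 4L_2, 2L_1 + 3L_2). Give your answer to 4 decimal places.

8.3000

Cov(3L_1 + 4L_2, 2L_1 + 3L_2) = (3)(2)Var(L_1) + (4)(3)Var(L_2) + [(3)(3) + (4)(2)]Cov(L_1,L_2)
= 6·0.42 + 12·0.17 + 17·0.22 = 8.3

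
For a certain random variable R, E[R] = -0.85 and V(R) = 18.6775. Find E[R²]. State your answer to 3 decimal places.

19.400

E[R²] = V(R) + (E[R])² = 18.6775 + (-0.85)² = 19.4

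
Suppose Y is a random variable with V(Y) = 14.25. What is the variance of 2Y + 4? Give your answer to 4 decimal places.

57.0000

V(2Y + 4) = (2)²·V(Y) = 4·14.25 = 57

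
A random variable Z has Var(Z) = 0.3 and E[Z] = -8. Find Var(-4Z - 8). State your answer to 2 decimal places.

Var(-4Z - 8) = (-4)²·Var(Z) = 16·0.3 = 4.8

4.80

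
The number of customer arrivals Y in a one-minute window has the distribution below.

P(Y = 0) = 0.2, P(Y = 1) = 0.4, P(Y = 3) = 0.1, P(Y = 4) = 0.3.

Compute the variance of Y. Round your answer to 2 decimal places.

2.49

E[Y] = (0)(0.2) + (1)(0.4) + (3)(0.1) + (4)(0.3) = 1.9
E[Y²] = (0)²(0.2) + (1)²(0.4) + (3)²(0.1) + (4)²(0.3) = 6.1
Var(Y) = E[Y²] − (E[Y])² = 6.1 − (1.9)² = 2.49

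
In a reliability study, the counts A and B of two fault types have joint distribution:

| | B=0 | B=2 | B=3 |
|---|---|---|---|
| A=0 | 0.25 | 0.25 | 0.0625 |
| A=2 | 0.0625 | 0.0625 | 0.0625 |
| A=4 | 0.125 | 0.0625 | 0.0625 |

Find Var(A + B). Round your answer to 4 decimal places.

E[A] = 1.375,  E[B] = 1.3125,  E[AB] = 1.875
Var(A) = 4.75 − (1.375)² = 2.859375;  Var(B) = 3.1875 − (1.3125)² = 1.46484375
Cov(A,B) = 1.875 − (1.375)(1.3125) = 0.0703125
Var(A + B) = (1)²·2.859375 + (1)²·1.46484375 + 2·(1)·(1)·0.0703125 = 4.46484375

4.4648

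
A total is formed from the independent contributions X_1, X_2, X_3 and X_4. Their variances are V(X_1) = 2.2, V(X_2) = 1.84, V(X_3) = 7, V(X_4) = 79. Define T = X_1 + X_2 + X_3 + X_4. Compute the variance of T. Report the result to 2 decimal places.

By independence, V(T) = (1)²V(X_1) + (1)²V(X_2) + (1)²V(X_3) + (1)²V(X_4)
= (1)²·2.2 + (1)²·1.84 + (1)²·7 + (1)²·79 = 90.04

90.04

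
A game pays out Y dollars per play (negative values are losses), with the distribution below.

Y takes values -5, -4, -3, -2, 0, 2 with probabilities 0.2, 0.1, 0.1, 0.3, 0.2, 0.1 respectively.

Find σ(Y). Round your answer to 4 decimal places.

2.1656

E[Y] = (-5)(0.2) + (-4)(0.1) + (-3)(0.1) + (-2)(0.3) + (0)(0.2) + (2)(0.1) = -2.1
E[Y²] = (-5)²(0.2) + (-4)²(0.1) + (-3)²(0.1) + (-2)²(0.3) + (0)²(0.2) + (2)²(0.1) = 9.1
var(Y) = E[Y²] − (E[Y])² = 9.1 − (-2.1)² = 4.69
σ(Y) = √4.69 ≈ 2.1656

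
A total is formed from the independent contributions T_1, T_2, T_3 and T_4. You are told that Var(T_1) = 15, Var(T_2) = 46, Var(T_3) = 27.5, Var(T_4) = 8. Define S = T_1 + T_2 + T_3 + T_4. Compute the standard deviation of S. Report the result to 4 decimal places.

9.8234

By independence, Var(S) = (1)²Var(T_1) + (1)²Var(T_2) + (1)²Var(T_3) + (1)²Var(T_4)
= (1)²·15 + (1)²·46 + (1)²·27.5 + (1)²·8 = 96.5
σ(S) = √96.5 ≈ 9.8234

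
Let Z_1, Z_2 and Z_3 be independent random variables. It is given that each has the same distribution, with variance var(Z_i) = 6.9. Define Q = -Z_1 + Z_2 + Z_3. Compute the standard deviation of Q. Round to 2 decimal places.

By independence, var(Q) = (-1)²var(Z_1) + (1)²var(Z_2) + (1)²var(Z_3)
= (-1)²·6.9 + (1)²·6.9 + (1)²·6.9 = 20.7
sd(Q) = √20.7 ≈ 4.55

4.55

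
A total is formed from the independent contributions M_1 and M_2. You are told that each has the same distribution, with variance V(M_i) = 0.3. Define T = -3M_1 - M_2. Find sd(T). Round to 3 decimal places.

1.732

By independence, V(T) = (-3)²V(M_1) + (-1)²V(M_2)
= (-3)²·0.3 + (-1)²·0.3 = 3
sd(T) = √3 ≈ 1.732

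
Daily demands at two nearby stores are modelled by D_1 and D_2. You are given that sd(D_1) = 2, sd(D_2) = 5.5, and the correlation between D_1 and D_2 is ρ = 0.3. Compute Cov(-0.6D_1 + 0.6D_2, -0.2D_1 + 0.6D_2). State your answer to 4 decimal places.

var(D_1) = (2)² = 4;  var(D_2) = (5.5)² = 30.25
Cov(D_1,D_2) = ρ·sd(D_1)·sd(D_2) = 0.3·2·5.5 = 3.3
Cov(-0.6D_1 + 0.6D_2, -0.2D_1 + 0.6D_2) = (-0.6)(-0.2)var(D_1) + (0.6)(0.6)var(D_2) + [(-0.6)(0.6) + (0.6)(-0.2)]Cov(D_1,D_2)
= 0.12·4 + 0.36·30.25 + -0.48·3.3 = 9.786

9.7860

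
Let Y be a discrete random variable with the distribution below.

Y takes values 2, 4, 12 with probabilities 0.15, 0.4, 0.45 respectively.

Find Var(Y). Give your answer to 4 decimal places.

E[Y] = (2)(0.15) + (4)(0.4) + (12)(0.45) = 7.3
E[Y²] = (2)²(0.15) + (4)²(0.4) + (12)²(0.45) = 71.8
Var(Y) = E[Y²] − (E[Y])² = 71.8 − (7.3)² = 18.51

18.5100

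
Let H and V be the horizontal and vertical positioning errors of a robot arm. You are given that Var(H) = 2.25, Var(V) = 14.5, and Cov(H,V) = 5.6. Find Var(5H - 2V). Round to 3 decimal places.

Var(5H - 2V) = (5)²·Var(H) + (-2)²·Var(V) + 2·(5)·(-2)·Cov(H,V)
= 25·2.25 + 4·14.5 + -20·5.6 = 2.25

2.250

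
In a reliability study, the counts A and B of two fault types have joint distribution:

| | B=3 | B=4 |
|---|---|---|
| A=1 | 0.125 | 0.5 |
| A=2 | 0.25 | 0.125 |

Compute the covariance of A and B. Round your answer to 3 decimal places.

-0.109

E[A] = 1.375,  E[B] = 3.625
E[AB] = 4.875
cov(A,B) = E[AB] − E[A]E[B] = 4.875 − (1.375)(3.625) = -0.109375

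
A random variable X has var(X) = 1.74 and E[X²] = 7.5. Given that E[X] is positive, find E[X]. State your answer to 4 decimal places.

2.4000

(E[X])² = E[X²] − var(X) = 7.5 − 1.74 = 5.76
E[X] = √5.76 = 2.4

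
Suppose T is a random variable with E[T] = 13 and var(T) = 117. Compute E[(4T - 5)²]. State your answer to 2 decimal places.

4081.00

E[4T - 5] = 4·13 − 5 = 47
var(4T - 5) = (4)²·117 = 1872
E[(4T - 5)²] = var((4T - 5)) + (E[(4T - 5)])² = 1872 + (47)² = 4081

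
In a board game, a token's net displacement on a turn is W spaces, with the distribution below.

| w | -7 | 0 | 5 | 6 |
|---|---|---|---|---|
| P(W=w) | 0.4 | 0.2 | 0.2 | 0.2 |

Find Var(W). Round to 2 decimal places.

31.44

E[W] = (-7)(0.4) + (0)(0.2) + (5)(0.2) + (6)(0.2) = -0.6
E[W²] = (-7)²(0.4) + (0)²(0.2) + (5)²(0.2) + (6)²(0.2) = 31.8
Var(W) = E[W²] − (E[W])² = 31.8 − (-0.6)² = 31.44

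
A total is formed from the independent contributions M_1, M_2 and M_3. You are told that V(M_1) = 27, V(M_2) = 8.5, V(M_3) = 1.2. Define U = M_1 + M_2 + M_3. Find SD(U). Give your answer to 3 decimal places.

By independence, V(U) = (1)²V(M_1) + (1)²V(M_2) + (1)²V(M_3)
= (1)²·27 + (1)²·8.5 + (1)²·1.2 = 36.7
SD(U) = √36.7 ≈ 6.058

6.058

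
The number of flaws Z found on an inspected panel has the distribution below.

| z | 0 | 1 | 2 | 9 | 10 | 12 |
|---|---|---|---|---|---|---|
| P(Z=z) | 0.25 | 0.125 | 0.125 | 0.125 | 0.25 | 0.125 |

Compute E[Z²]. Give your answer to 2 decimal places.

53.75

E[Z²] = (0)²(0.25) + (1)²(0.125) + (2)²(0.125) + (9)²(0.125) + (10)²(0.25) + (12)²(0.125) = 53.75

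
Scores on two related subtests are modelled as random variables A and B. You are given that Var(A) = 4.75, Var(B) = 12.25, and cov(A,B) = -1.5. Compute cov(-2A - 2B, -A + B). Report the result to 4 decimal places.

-15.0000

cov(-2A - 2B, -A + B) = (-2)(-1)Var(A) + (-2)(1)Var(B) + [(-2)(1) + (-2)(-1)]cov(A,B)
= 2·4.75 + -2·12.25 + 0·-1.5 = -15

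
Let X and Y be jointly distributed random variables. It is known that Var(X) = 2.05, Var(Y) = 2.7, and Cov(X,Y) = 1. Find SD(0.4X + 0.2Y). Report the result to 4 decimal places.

0.7720

Var(0.4X + 0.2Y) = (0.4)²·Var(X) + (0.2)²·Var(Y) + 2·(0.4)·(0.2)·Cov(X,Y)
= 0.16·2.05 + 0.04·2.7 + 0.16·1 = 0.596
SD(0.4X + 0.2Y) = √0.596 ≈ 0.7720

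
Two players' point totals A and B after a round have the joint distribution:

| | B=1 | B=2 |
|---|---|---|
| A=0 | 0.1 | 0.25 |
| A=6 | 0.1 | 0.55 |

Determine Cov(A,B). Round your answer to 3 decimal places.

E[A] = 3.9,  E[B] = 1.8
E[AB] = 7.2
Cov(A,B) = E[AB] − E[A]E[B] = 7.2 − (3.9)(1.8) = 0.18

0.180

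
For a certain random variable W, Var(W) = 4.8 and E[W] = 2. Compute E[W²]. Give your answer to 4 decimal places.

8.8000

E[W²] = Var(W) + (E[W])² = 4.8 + (2)² = 8.8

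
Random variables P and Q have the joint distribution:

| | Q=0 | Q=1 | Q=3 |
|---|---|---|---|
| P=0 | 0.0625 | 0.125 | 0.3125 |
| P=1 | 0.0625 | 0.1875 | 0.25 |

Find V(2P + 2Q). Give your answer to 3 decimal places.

6.000

E[P] = 0.5,  E[Q] = 2,  E[PQ] = 0.9375
V(P) = 0.5 − (0.5)² = 0.25;  V(Q) = 5.375 − (2)² = 1.375
Cov(P,Q) = 0.9375 − (0.5)(2) = -0.0625
V(2P + 2Q) = (2)²·0.25 + (2)²·1.375 + 2·(2)·(2)·-0.0625 = 6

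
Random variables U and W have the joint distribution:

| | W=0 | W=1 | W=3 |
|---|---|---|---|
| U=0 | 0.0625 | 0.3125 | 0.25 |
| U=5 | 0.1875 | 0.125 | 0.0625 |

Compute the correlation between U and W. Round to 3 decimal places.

-0.360

E[U] = 1.875,  E[W] = 1.375
E[UW] = 1.5625
cov(U,W) = E[UW] − E[U]E[W] = 1.5625 − (1.875)(1.375) = -1.015625
Var(U) = 5.859375,  Var(W) = 1.359375
ρ = -1.015625 / √(5.859375·1.359375) ≈ -0.360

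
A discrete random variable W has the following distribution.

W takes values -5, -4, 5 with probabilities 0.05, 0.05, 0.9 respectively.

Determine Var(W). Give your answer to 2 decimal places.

8.15

E[W] = (-5)(0.05) + (-4)(0.05) + (5)(0.9) = 4.05
E[W²] = (-5)²(0.05) + (-4)²(0.05) + (5)²(0.9) = 24.55
Var(W) = E[W²] − (E[W])² = 24.55 − (4.05)² = 8.1475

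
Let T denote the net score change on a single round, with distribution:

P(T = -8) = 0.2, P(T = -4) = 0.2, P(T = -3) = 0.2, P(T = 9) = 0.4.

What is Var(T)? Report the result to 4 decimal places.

49.8400

E[T] = (-8)(0.2) + (-4)(0.2) + (-3)(0.2) + (9)(0.4) = 0.6
E[T²] = (-8)²(0.2) + (-4)²(0.2) + (-3)²(0.2) + (9)²(0.4) = 50.2
Var(T) = E[T²] − (E[T])² = 50.2 − (0.6)² = 49.84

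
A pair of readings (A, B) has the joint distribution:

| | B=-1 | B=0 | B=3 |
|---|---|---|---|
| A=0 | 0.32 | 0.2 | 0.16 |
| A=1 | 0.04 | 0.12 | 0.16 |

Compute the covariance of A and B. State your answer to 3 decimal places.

0.248

E[A] = 0.32,  E[B] = 0.6
E[AB] = 0.44
Cov(A,B) = E[AB] − E[A]E[B] = 0.44 − (0.32)(0.6) = 0.248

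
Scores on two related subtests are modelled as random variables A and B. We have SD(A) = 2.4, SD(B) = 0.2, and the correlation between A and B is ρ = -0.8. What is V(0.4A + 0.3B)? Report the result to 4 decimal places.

0.8330

V(A) = (2.4)² = 5.76;  V(B) = (0.2)² = 0.04
cov(A,B) = ρ·SD(A)·SD(B) = -0.8·2.4·0.2 = -0.384
V(0.4A + 0.3B) = (0.4)²·V(A) + (0.3)²·V(B) + 2·(0.4)·(0.3)·cov(A,B)
= 0.16·5.76 + 0.09·0.04 + 0.24·-0.384 = 0.83304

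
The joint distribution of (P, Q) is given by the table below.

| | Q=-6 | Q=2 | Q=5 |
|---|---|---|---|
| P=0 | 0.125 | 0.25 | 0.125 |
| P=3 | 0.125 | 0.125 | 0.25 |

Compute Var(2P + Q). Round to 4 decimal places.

E[P] = 1.5,  E[Q] = 1.125,  E[PQ] = 2.25
Var(P) = 4.5 − (1.5)² = 2.25;  Var(Q) = 19.875 − (1.125)² = 18.609375
Cov(P,Q) = 2.25 − (1.5)(1.125) = 0.5625
Var(2P + Q) = (2)²·2.25 + (1)²·18.609375 + 2·(2)·(1)·0.5625 = 29.859375

29.8594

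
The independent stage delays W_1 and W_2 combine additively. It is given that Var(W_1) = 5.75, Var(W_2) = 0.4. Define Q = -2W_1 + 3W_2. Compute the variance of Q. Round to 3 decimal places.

26.600

By independence, Var(Q) = (-2)²Var(W_1) + (3)²Var(W_2)
= (-2)²·5.75 + (3)²·0.4 = 26.6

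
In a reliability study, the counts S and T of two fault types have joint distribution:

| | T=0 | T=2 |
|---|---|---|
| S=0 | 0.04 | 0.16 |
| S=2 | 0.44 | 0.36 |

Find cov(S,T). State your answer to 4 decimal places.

E[S] = 1.6,  E[T] = 1.04
E[ST] = 1.44
cov(S,T) = E[ST] − E[S]E[T] = 1.44 − (1.6)(1.04) = -0.224

-0.2240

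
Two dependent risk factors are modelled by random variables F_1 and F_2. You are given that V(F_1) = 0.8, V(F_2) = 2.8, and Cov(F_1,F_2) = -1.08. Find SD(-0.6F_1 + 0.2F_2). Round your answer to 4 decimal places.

0.8119

V(-0.6F_1 + 0.2F_2) = (-0.6)²·V(F_1) + (0.2)²·V(F_2) + 2·(-0.6)·(0.2)·Cov(F_1,F_2)
= 0.36·0.8 + 0.04·2.8 + -0.24·-1.08 = 0.6592
SD(-0.6F_1 + 0.2F_2) = √0.6592 ≈ 0.8119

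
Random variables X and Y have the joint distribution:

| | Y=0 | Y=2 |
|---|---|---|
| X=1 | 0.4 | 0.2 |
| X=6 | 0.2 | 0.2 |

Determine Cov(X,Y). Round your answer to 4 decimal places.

E[X] = 3,  E[Y] = 0.8
E[XY] = 2.8
Cov(X,Y) = E[XY] − E[X]E[Y] = 2.8 − (3)(0.8) = 0.4

0.4000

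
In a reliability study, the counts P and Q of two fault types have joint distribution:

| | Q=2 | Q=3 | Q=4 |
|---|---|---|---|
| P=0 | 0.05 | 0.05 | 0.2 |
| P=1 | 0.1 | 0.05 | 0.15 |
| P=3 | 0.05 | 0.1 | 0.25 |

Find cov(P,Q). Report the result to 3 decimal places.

0.050

E[P] = 1.5,  E[Q] = 3.4
E[PQ] = 5.15
cov(P,Q) = E[PQ] − E[P]E[Q] = 5.15 − (1.5)(3.4) = 0.05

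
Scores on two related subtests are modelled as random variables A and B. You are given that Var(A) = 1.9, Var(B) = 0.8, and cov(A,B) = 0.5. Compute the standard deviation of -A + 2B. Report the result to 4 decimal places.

1.7607

Var(-A + 2B) = (-1)²·Var(A) + (2)²·Var(B) + 2·(-1)·(2)·cov(A,B)
= 1·1.9 + 4·0.8 + -4·0.5 = 3.1
SD(-A + 2B) = √3.1 ≈ 1.7607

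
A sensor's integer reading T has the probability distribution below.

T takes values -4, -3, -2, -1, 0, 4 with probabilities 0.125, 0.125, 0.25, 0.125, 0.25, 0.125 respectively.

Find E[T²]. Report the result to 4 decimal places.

6.2500

E[T²] = (-4)²(0.125) + (-3)²(0.125) + (-2)²(0.25) + (-1)²(0.125) + (0)²(0.25) + (4)²(0.125) = 6.25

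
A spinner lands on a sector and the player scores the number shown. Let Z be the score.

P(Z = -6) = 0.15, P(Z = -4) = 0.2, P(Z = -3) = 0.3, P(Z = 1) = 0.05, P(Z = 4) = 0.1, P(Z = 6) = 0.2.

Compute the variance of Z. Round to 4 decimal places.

19.2475

E[Z] = (-6)(0.15) + (-4)(0.2) + (-3)(0.3) + (1)(0.05) + (4)(0.1) + (6)(0.2) = -0.95
E[Z²] = (-6)²(0.15) + (-4)²(0.2) + (-3)²(0.3) + (1)²(0.05) + (4)²(0.1) + (6)²(0.2) = 20.15
V(Z) = E[Z²] − (E[Z])² = 20.15 − (-0.95)² = 19.2475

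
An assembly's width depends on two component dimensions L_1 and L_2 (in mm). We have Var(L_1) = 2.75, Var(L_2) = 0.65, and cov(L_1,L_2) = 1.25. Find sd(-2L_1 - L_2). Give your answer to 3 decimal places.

Var(-2L_1 - L_2) = (-2)²·Var(L_1) + (-1)²·Var(L_2) + 2·(-2)·(-1)·cov(L_1,L_2)
= 4·2.75 + 1·0.65 + 4·1.25 = 16.65
sd(-2L_1 - L_2) = √16.65 ≈ 4.080

4.080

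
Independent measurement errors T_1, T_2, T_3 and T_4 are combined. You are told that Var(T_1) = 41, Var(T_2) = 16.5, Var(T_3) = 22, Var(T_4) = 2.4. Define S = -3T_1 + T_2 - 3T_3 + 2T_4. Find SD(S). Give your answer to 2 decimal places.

24.35

By independence, Var(S) = (-3)²Var(T_1) + (1)²Var(T_2) + (-3)²Var(T_3) + (2)²Var(T_4)
= (-3)²·41 + (1)²·16.5 + (-3)²·22 + (2)²·2.4 = 593.1
SD(S) = √593.1 ≈ 24.35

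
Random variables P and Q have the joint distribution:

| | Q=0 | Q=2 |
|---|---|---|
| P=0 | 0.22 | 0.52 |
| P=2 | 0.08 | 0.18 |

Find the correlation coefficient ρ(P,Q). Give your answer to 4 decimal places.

-0.0099

E[P] = 0.52,  E[Q] = 1.4
E[PQ] = 0.72
Cov(P,Q) = E[PQ] − E[P]E[Q] = 0.72 − (0.52)(1.4) = -0.008
V(P) = 0.7696,  V(Q) = 0.84
ρ = -0.008 / √(0.7696·0.84) ≈ -0.0099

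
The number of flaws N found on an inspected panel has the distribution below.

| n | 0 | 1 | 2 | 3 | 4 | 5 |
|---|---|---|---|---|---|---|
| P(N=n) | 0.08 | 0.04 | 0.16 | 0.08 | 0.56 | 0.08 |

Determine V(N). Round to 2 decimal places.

E[N] = (0)(0.08) + (1)(0.04) + (2)(0.16) + (3)(0.08) + (4)(0.56) + (5)(0.08) = 3.24
E[N²] = (0)²(0.08) + (1)²(0.04) + (2)²(0.16) + (3)²(0.08) + (4)²(0.56) + (5)²(0.08) = 12.36
V(N) = E[N²] − (E[N])² = 12.36 − (3.24)² = 1.8624

1.86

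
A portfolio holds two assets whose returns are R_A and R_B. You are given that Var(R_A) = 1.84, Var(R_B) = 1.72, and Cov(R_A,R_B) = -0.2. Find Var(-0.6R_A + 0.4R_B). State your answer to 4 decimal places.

Var(-0.6R_A + 0.4R_B) = (-0.6)²·Var(R_A) + (0.4)²·Var(R_B) + 2·(-0.6)·(0.4)·Cov(R_A,R_B)
= 0.36·1.84 + 0.16·1.72 + -0.48·-0.2 = 1.0336

1.0336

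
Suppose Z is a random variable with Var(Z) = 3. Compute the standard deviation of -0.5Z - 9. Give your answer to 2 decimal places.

0.87

Var(-0.5Z - 9) = (-0.5)²·3 = 0.75
sd(-0.5Z - 9) = √0.75 ≈ 0.87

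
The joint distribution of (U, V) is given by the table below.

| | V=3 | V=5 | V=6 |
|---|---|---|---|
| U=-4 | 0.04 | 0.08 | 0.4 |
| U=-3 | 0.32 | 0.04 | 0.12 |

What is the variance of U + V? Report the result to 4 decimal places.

E[U] = -3.52,  E[V] = 4.8,  E[UV] = -17.32
Var(U) = 12.64 − (-3.52)² = 0.2496;  Var(V) = 24.96 − (4.8)² = 1.92
Cov(U,V) = -17.32 − (-3.52)(4.8) = -0.424
Var(U + V) = (1)²·0.2496 + (1)²·1.92 + 2·(1)·(1)·-0.424 = 1.3216

1.3216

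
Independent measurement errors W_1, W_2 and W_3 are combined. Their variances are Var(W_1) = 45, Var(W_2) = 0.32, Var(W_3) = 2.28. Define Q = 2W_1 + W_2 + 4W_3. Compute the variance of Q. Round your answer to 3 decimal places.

By independence, Var(Q) = (2)²Var(W_1) + (1)²Var(W_2) + (4)²Var(W_3)
= (2)²·45 + (1)²·0.32 + (4)²·2.28 = 216.8

216.800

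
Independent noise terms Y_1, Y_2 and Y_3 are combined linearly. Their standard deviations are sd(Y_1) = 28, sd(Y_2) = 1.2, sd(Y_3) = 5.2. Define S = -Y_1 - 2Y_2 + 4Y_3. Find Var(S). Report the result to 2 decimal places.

Var(Y_1) = 784, Var(Y_2) = 1.44, Var(Y_3) = 27.04
By independence, Var(S) = (-1)²Var(Y_1) + (-2)²Var(Y_2) + (4)²Var(Y_3)
= (-1)²·784 + (-2)²·1.44 + (4)²·27.04 = 1222.4

1222.40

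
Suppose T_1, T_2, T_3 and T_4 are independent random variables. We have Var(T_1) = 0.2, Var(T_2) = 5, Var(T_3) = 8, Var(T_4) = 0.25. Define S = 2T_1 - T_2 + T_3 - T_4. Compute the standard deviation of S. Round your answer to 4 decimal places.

By independence, Var(S) = (2)²Var(T_1) + (-1)²Var(T_2) + (1)²Var(T_3) + (-1)²Var(T_4)
= (2)²·0.2 + (-1)²·5 + (1)²·8 + (-1)²·0.25 = 14.05
sd(S) = √14.05 ≈ 3.7483

3.7483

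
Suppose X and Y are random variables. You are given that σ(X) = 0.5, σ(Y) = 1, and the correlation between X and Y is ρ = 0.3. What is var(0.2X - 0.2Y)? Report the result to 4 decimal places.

0.0380

var(X) = (0.5)² = 0.25;  var(Y) = (1)² = 1
cov(X,Y) = ρ·σ(X)·σ(Y) = 0.3·0.5·1 = 0.15
var(0.2X - 0.2Y) = (0.2)²·var(X) + (-0.2)²·var(Y) + 2·(0.2)·(-0.2)·cov(X,Y)
= 0.04·0.25 + 0.04·1 + -0.08·0.15 = 0.038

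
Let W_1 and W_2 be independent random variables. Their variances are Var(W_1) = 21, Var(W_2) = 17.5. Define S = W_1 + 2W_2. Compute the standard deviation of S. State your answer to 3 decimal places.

By independence, Var(S) = (1)²Var(W_1) + (2)²Var(W_2)
= (1)²·21 + (2)²·17.5 = 91
σ(S) = √91 ≈ 9.539

9.539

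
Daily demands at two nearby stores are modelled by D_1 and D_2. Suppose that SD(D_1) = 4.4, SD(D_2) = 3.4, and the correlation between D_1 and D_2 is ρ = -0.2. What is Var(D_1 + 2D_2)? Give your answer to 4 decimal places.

53.6320

Var(D_1) = (4.4)² = 19.36;  Var(D_2) = (3.4)² = 11.56
cov(D_1,D_2) = ρ·SD(D_1)·SD(D_2) = -0.2·4.4·3.4 = -2.992
Var(D_1 + 2D_2) = (1)²·Var(D_1) + (2)²·Var(D_2) + 2·(1)·(2)·cov(D_1,D_2)
= 1·19.36 + 4·11.56 + 4·-2.992 = 53.632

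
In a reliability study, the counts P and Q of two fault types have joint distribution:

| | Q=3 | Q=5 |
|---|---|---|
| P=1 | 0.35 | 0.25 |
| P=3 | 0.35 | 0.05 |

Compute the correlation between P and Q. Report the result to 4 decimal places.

-0.3118

E[P] = 1.8,  E[Q] = 3.6
E[PQ] = 6.2
cov(P,Q) = E[PQ] − E[P]E[Q] = 6.2 − (1.8)(3.6) = -0.28
var(P) = 0.96,  var(Q) = 0.84
ρ = -0.28 / √(0.96·0.84) ≈ -0.3118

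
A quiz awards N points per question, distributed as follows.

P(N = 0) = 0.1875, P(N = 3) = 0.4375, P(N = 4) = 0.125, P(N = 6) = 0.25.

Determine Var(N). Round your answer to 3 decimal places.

3.965

E[N] = (0)(0.1875) + (3)(0.4375) + (4)(0.125) + (6)(0.25) = 3.3125
E[N²] = (0)²(0.1875) + (3)²(0.4375) + (4)²(0.125) + (6)²(0.25) = 14.9375
Var(N) = E[N²] − (E[N])² = 14.9375 − (3.3125)² = 3.96484375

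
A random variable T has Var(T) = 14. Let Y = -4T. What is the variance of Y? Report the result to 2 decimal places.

224.00

Var(-4T) = (-4)²·Var(T) = 16·14 = 224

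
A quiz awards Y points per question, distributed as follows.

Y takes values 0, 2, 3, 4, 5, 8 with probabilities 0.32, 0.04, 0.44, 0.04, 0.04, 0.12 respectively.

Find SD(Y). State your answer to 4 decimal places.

2.4580

E[Y] = (0)(0.32) + (2)(0.04) + (3)(0.44) + (4)(0.04) + (5)(0.04) + (8)(0.12) = 2.72
E[Y²] = (0)²(0.32) + (2)²(0.04) + (3)²(0.44) + (4)²(0.04) + (5)²(0.04) + (8)²(0.12) = 13.44
V(Y) = E[Y²] − (E[Y])² = 13.44 − (2.72)² = 6.0416
SD(Y) = √6.0416 ≈ 2.4580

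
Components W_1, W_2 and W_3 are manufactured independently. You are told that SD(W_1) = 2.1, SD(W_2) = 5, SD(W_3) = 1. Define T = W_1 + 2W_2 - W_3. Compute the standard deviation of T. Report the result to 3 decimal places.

V(W_1) = 4.41, V(W_2) = 25, V(W_3) = 1
By independence, V(T) = (1)²V(W_1) + (2)²V(W_2) + (-1)²V(W_3)
= (1)²·4.41 + (2)²·25 + (-1)²·1 = 105.41
SD(T) = √105.41 ≈ 10.267

10.267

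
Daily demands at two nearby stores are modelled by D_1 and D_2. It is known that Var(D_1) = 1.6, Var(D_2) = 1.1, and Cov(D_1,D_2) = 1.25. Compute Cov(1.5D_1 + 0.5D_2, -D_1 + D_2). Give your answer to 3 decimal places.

Cov(1.5D_1 + 0.5D_2, -D_1 + D_2) = (1.5)(-1)Var(D_1) + (0.5)(1)Var(D_2) + [(1.5)(1) + (0.5)(-1)]Cov(D_1,D_2)
= -1.5·1.6 + 0.5·1.1 + 1·1.25 = -0.6

-0.600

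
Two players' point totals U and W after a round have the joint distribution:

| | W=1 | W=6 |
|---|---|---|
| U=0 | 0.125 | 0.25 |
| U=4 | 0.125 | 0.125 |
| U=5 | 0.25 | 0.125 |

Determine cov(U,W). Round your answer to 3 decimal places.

-1.563

E[U] = 2.875,  E[W] = 3.5
E[UW] = 8.5
cov(U,W) = E[UW] − E[U]E[W] = 8.5 − (2.875)(3.5) = -1.5625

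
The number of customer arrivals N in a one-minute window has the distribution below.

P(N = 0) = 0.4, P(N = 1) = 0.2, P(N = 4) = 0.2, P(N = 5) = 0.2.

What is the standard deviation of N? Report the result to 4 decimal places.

E[N] = (0)(0.4) + (1)(0.2) + (4)(0.2) + (5)(0.2) = 2
E[N²] = (0)²(0.4) + (1)²(0.2) + (4)²(0.2) + (5)²(0.2) = 8.4
V(N) = E[N²] − (E[N])² = 8.4 − (2)² = 4.4
sd(N) = √4.4 ≈ 2.0976

2.0976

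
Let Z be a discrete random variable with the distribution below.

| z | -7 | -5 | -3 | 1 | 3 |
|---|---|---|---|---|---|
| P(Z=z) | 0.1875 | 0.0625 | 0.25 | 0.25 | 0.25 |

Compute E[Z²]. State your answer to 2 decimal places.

E[Z²] = (-7)²(0.1875) + (-5)²(0.0625) + (-3)²(0.25) + (1)²(0.25) + (3)²(0.25) = 15.5

15.50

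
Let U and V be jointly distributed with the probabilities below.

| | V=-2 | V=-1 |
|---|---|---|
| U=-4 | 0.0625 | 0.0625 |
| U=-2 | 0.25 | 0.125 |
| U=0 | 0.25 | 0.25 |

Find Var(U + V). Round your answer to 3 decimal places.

E[U] = -1.25,  E[V] = -1.5625,  E[UV] = 2
Var(U) = 3.5 − (-1.25)² = 1.9375;  Var(V) = 2.6875 − (-1.5625)² = 0.24609375
cov(U,V) = 2 − (-1.25)(-1.5625) = 0.046875
Var(U + V) = (1)²·1.9375 + (1)²·0.24609375 + 2·(1)·(1)·0.046875 = 2.27734375

2.277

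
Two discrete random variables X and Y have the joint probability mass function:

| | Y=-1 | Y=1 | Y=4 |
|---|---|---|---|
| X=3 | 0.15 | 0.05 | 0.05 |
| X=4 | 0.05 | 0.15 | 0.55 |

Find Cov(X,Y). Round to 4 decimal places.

E[X] = 3.75,  E[Y] = 2.4
E[XY] = 9.5
Cov(X,Y) = E[XY] − E[X]E[Y] = 9.5 − (3.75)(2.4) = 0.5

0.5000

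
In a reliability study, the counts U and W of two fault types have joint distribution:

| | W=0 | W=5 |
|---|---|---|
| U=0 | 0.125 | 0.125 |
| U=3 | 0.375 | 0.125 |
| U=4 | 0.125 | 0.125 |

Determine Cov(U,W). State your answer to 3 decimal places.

-0.313

E[U] = 2.5,  E[W] = 1.875
E[UW] = 4.375
Cov(U,W) = E[UW] − E[U]E[W] = 4.375 − (2.5)(1.875) = -0.3125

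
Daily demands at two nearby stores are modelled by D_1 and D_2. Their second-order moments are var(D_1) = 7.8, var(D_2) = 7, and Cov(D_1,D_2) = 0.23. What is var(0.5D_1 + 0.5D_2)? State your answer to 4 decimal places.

3.8150

var(0.5D_1 + 0.5D_2) = (0.5)²·var(D_1) + (0.5)²·var(D_2) + 2·(0.5)·(0.5)·Cov(D_1,D_2)
= 0.25·7.8 + 0.25·7 + 0.5·0.23 = 3.815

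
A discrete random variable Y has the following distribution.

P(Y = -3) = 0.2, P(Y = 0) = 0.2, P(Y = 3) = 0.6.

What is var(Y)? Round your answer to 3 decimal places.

5.760

E[Y] = (-3)(0.2) + (0)(0.2) + (3)(0.6) = 1.2
E[Y²] = (-3)²(0.2) + (0)²(0.2) + (3)²(0.6) = 7.2
var(Y) = E[Y²] − (E[Y])² = 7.2 − (1.2)² = 5.76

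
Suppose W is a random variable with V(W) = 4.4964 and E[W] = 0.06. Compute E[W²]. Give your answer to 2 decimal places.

E[W²] = V(W) + (E[W])² = 4.4964 + (0.06)² = 4.5

4.50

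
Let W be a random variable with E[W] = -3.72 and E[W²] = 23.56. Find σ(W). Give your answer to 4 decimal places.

V(W) = 23.56 − (-3.72)² = 9.7216
σ(W) = √9.7216 ≈ 3.1179

3.1179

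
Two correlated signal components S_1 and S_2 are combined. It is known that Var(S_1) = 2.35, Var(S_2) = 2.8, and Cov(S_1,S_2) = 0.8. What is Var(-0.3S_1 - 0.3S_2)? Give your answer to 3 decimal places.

0.608

Var(-0.3S_1 - 0.3S_2) = (-0.3)²·Var(S_1) + (-0.3)²·Var(S_2) + 2·(-0.3)·(-0.3)·Cov(S_1,S_2)
= 0.09·2.35 + 0.09·2.8 + 0.18·0.8 = 0.6075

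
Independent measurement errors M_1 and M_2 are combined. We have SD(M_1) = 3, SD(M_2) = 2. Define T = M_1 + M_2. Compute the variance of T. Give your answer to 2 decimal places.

13.00

var(M_1) = 9, var(M_2) = 4
By independence, var(T) = (1)²var(M_1) + (1)²var(M_2)
= (1)²·9 + (1)²·4 = 13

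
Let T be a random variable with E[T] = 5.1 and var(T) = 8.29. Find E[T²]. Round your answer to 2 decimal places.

E[T²] = var(T) + (E[T])² = 8.29 + (5.1)² = 34.3

34.30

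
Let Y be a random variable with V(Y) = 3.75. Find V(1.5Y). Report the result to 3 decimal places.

V(1.5Y) = (1.5)²·V(Y) = 2.25·3.75 = 8.4375

8.438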